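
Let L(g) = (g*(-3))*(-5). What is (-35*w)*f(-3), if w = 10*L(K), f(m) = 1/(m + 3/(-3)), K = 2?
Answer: 2625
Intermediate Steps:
f(m) = 1/(-1 + m) (f(m) = 1/(m + 3*(-⅓)) = 1/(m - 1) = 1/(-1 + m))
L(g) = 15*g (L(g) = -3*g*(-5) = 15*g)
w = 300 (w = 10*(15*2) = 10*30 = 300)
(-35*w)*f(-3) = (-35*300)/(-1 - 3) = -10500/(-4) = -10500*(-¼) = 2625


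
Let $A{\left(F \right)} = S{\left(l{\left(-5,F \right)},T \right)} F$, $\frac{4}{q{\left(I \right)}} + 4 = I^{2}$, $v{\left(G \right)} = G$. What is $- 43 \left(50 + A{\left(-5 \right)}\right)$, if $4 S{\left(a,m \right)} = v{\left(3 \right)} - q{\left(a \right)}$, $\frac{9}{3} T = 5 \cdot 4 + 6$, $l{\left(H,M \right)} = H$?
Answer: $- \frac{167915}{84} \approx -1999.0$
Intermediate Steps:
$T = \frac{26}{3}$ ($T = \frac{5 \cdot 4 + 6}{3} = \frac{20 + 6}{3} = \frac{1}{3} \cdot 26 = \frac{26}{3} \approx 8.6667$)
$q{\left(I \right)} = \frac{4}{-4 + I^{2}}$
$S{\left(a,m \right)} = \frac{3}{4} - \frac{1}{-4 + a^{2}}$ ($S{\left(a,m \right)} = \frac{3 - \frac{4}{-4 + a^{2}}}{4} = \frac{3}{4} - \frac{1}{-4 + a^{2}}$)
$A{\left(F \right)} = \frac{59 F}{84}$ ($A{\left(F \right)} = \frac{-16 + 3 \left(-5\right)^{2}}{4 \left(-4 + \left(-5\right)^{2}\right)} F = \frac{-16 + 3 \cdot 25}{4 \left(-4 + 25\right)} F = \frac{-16 + 75}{4 \cdot 21} F = \frac{1}{4} \cdot \frac{1}{21} \cdot 59 F = \frac{59 F}{84}$)
$- 43 \left(50 + A{\left(-5 \right)}\right) = - 43 \left(50 + \frac{59}{84} \left(-5\right)\right) = - 43 \left(50 - \frac{295}{84}\right) = \left(-43\right) \frac{3905}{84} = - \frac{167915}{84}$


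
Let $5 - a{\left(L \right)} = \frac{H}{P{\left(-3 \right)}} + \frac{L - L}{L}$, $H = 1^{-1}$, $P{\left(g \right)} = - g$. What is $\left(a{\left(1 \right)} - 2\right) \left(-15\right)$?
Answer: $-40$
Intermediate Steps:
$H = 1$
$a{\left(L \right)} = \frac{14}{3}$ ($a{\left(L \right)} = 5 - \left(1 \frac{1}{\left(-1\right) \left(-3\right)} + \frac{L - L}{L}\right) = 5 - \left(1 \cdot \frac{1}{3} + \frac{0}{L}\right) = 5 - \left(1 \cdot \frac{1}{3} + 0\right) = 5 - \left(\frac{1}{3} + 0\right) = 5 - \frac{1}{3} = \frac{14}{3}$)
$\left(a{\left(1 \right)} - 2\right) \left(-15\right) = \left(\frac{14}{3} - 2\right) \left(-15\right) = \frac{8}{3} \left(-15\right) = -40$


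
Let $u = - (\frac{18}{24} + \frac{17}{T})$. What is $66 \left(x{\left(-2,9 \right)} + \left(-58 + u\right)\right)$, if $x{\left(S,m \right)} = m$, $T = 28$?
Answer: $- \frac{23265}{7} \approx -3323.6$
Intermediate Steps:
$u = - \frac{19}{14}$ ($u = - (\frac{18}{24} + \frac{17}{28}) = - (18 \cdot \frac{1}{24} + 17 \cdot \frac{1}{28}) = - (\frac{3}{4} + \frac{17}{28}) = \left(-1\right) \frac{19}{14} = - \frac{19}{14} \approx -1.3571$)
$66 \left(x{\left(-2,9 \right)} + \left(-58 + u\right)\right) = 66 \left(9 - \frac{831}{14}\right) = 66 \left(- \frac{705}{14}\right) = - \frac{23265}{7}$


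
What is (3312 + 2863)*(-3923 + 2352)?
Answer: -9700925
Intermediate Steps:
(3312 + 2863)*(-3923 + 2352) = 6175*(-1571) = -9700925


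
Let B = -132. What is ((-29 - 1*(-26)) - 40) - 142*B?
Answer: 18701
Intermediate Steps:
((-29 - 1*(-26)) - 40) - 142*B = ((-29 - 1*(-26)) - 40) - 142*(-132) = ((-29 + 26) - 40) + 18744 = (-3 - 40) + 18744 = -43 + 18744 = 18701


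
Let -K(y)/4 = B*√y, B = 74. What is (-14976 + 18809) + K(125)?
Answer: 3833 - 1480*√5 ≈ 523.62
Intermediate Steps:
K(y) = -296*√y
(-14976 + 18809) + K(125) = (-14976 + 18809) - 1480*√5 = 3833 - 1480*√5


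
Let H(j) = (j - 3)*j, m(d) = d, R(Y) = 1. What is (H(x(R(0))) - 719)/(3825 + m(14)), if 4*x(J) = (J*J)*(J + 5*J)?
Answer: -2885/15356 ≈ -0.18787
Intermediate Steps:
x(J) = 3*J³/2 (x(J) = ((J*J)*(J + 5*J))/4 = (J²*(6*J))/4 = (6*J³)/4 = 3*J³/2)
H(j) = j*(-3 + j) (H(j) = (-3 + j)*j = j*(-3 + j))
(H(x(R(0))) - 719)/(3825 + m(14)) = (((3/2)*1³)*(-3 + (3/2)*1³) - 719)/(3825 + 14) = (((3/2)*1)*(-3 + (3/2)*1) - 719)/3839 = (3*(-3 + 3/2)/2 - 719)*(1/3839) = ((3/2)*(-3/2) - 719)*(1/3839) = (-9/4 - 719)*(1/3839) = -2885/4*1/3839 = -2885/15356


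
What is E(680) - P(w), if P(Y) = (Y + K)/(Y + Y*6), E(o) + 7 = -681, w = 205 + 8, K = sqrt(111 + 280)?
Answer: -4817/7 - sqrt(391)/1491 ≈ -688.16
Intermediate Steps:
K = sqrt(391) ≈ 19.774
w = 213
E(o) = -688 (E(o) = -7 - 681 = -688)
P(Y) = (Y + sqrt(391))/(7*Y) (P(Y) = (Y + sqrt(391))/(Y + Y*6) = (Y + sqrt(391))/(Y + 6*Y) = (Y + sqrt(391))/((7*Y)) = (Y + sqrt(391))*(1/(7*Y)) = (Y + sqrt(391))/(7*Y))
E(680) - P(w) = -688 - (213 + sqrt(391))/(7*213) = -688 - (1/7 + sqrt(391)/1491) = -688 + (-1/7 - sqrt(391)/1491) = -4817/7 - sqrt(391)/1491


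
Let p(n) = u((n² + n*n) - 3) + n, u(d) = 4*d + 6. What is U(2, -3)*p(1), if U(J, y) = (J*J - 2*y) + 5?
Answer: 45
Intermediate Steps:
u(d) = 6 + 4*d
p(n) = -6 + n + 8*n² (p(n) = (6 + 4*((n² + n*n) - 3)) + n = (6 + 4*((n² + n²) - 3)) + n = (6 + 4*(2*n² - 3)) + n = (6 + 4*(-3 + 2*n²)) + n = (6 + (-12 + 8*n²)) + n = (-6 + 8*n²) + n = -6 + n + 8*n²)
U(J, y) = 5 + J² - 2*y (U(J, y) = (J² - 2*y) + 5 = 5 + J² - 2*y)
U(2, -3)*p(1) = (5 + 2² - 2*(-3))*(-6 + 1 + 8*1²) = (5 + 4 + 6)*(-6 + 1 + 8*1) = 15*(-6 + 1 + 8) = 15*3 = 45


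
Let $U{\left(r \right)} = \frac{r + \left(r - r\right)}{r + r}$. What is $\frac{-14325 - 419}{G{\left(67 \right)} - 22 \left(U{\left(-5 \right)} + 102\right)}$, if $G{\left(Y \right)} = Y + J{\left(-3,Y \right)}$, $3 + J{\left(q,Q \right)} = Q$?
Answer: $\frac{3686}{531} \approx 6.9416$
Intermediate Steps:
$J{\left(q,Q \right)} = -3 + Q$
$G{\left(Y \right)} = -3 + 2 Y$ ($G{\left(Y \right)} = Y + \left(-3 + Y\right) = -3 + 2 Y$)
$U{\left(r \right)} = \frac{1}{2}$ ($U{\left(r \right)} = \frac{r + 0}{2 r} = r \frac{1}{2 r} = \frac{1}{2}$)
$\frac{-14325 - 419}{G{\left(67 \right)} - 22 \left(U{\left(-5 \right)} + 102\right)} = \frac{-14325 - 419}{\left(-3 + 2 \cdot 67\right) - 22 \left(\frac{1}{2} + 102\right)} = - \frac{14744}{\left(-3 + 134\right) - 2255} = - \frac{14744}{131 - 2255} = - \frac{14744}{-2124} = \left(-14744\right) \left(- \frac{1}{2124}\right) = \frac{3686}{531}$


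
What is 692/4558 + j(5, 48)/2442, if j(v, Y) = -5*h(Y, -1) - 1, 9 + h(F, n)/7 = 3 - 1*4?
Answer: 1640303/5565318 ≈ 0.29474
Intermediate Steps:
h(F, n) = -70 (h(F, n) = -63 + 7*(3 - 1*4) = -63 + 7*(3 - 4) = -63 + 7*(-1) = -63 - 7 = -70)
j(v, Y) = 349 (j(v, Y) = -5*(-70) - 1 = 350 - 1 = 349)
692/4558 + j(5, 48)/2442 = 692/4558 + 349/2442 = 692*(1/4558) + 349*(1/2442) = 346/2279 + 349/2442 = 1640303/5565318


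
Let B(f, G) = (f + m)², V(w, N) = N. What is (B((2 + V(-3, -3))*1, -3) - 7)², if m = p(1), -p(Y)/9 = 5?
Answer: 4447881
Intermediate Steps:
p(Y) = -45 (p(Y) = -9*5 = -45)
m = -45
B(f, G) = (-45 + f)² (B(f, G) = (f - 45)² = (-45 + f)²)
(B((2 + V(-3, -3))*1, -3) - 7)² = ((-45 + (2 - 3)*1)² - 7)² = ((-45 - 1*1)² - 7)² = ((-45 - 1)² - 7)² = ((-46)² - 7)² = (2116 - 7)² = 2109² = 4447881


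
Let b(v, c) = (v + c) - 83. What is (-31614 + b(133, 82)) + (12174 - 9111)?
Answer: -28419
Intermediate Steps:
b(v, c) = -83 + c + v (b(v, c) = (c + v) - 83 = -83 + c + v)
(-31614 + b(133, 82)) + (12174 - 9111) = (-31614 + (-83 + 82 + 133)) + (12174 - 9111) = (-31614 + 132) + 3063 = -31482 + 3063 = -28419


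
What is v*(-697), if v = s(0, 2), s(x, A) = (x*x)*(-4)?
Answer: 0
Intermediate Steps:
s(x, A) = -4*x² (s(x, A) = x²*(-4) = -4*x²)
v = 0 (v = -4*0² = -4*0 = 0)
v*(-697) = 0*(-697) = 0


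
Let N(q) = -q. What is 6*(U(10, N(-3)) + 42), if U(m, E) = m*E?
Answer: 432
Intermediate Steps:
U(m, E) = E*m
6*(U(10, N(-3)) + 42) = 6*(-1*(-3)*10 + 42) = 6*(3*10 + 42) = 6*(30 + 42) = 6*72 = 432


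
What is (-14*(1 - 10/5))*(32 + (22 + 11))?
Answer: 910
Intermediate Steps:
(-14*(1 - 10/5))*(32 + (22 + 11)) = (-14*(1 - 10/5))*(32 + 33) = -14*(1 - 5*2/5)*65 = -14*(1 - 2)*65 = -14*(-1)*65 = 14*65 = 910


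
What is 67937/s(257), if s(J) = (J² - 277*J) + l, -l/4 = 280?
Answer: -67937/6260 ≈ -10.853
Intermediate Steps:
l = -1120 (l = -4*280 = -1120)
s(J) = -1120 + J² - 277*J (s(J) = (J² - 277*J) - 1120 = -1120 + J² - 277*J)
67937/s(257) = 67937/(-1120 + 257² - 277*257) = 67937/(-1120 + 66049 - 71189) = 67937/(-6260) = 67937*(-1/6260) = -67937/6260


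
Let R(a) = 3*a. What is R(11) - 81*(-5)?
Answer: 438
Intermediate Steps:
R(11) - 81*(-5) = 3*11 - 81*(-5) = 33 + 405 = 438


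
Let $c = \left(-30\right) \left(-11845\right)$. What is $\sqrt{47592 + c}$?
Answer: $\sqrt{402942} \approx 634.78$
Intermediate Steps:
$c = 355350$
$\sqrt{47592 + c} = \sqrt{47592 + 355350} = \sqrt{402942}$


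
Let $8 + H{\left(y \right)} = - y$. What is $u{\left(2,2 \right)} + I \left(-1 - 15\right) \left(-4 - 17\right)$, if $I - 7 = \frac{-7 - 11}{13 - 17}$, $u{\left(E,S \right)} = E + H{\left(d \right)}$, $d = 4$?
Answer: $3854$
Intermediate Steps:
$H{\left(y \right)} = -8 - y$
$u{\left(E,S \right)} = -12 + E$ ($u{\left(E,S \right)} = E - 12 = -12 + E$)
$I = \frac{23}{2}$ ($I = 7 + \frac{-7 - 11}{13 - 17} = 7 - \frac{18}{-4} = 7 - - \frac{9}{2} = 7 + \frac{9}{2} = \frac{23}{2} \approx 11.5$)
$u{\left(2,2 \right)} + I \left(-1 - 15\right) \left(-4 - 17\right) = \left(-12 + 2\right) + \frac{23 \left(-1 - 15\right) \left(-4 - 17\right)}{2} = -10 + \frac{23 \left(\left(-16\right) \left(-21\right)\right)}{2} = -10 + \frac{23}{2} \cdot 336 = -10 + 3864 = 3854$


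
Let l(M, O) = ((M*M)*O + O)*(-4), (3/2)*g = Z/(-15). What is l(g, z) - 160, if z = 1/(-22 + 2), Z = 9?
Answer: -19971/125 ≈ -159.77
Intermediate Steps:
z = -1/20 (z = 1/(-20) = -1/20 ≈ -0.050000)
g = -⅖ (g = 2*(9/(-15))/3 = 2*(9*(-1/15))/3 = (⅔)*(-⅗) = -⅖ ≈ -0.40000)
l(M, O) = -4*O - 4*O*M² (l(M, O) = (M²*O + O)*(-4) = (O*M² + O)*(-4) = (O + O*M²)*(-4) = -4*O - 4*O*M²)
l(g, z) - 160 = -4*(-1/20)*(1 + (-⅖)²) - 160 = -4*(-1/20)*(1 + 4/25) - 160 = -4*(-1/20)*29/25 - 160 = 29/125 - 160 = -19971/125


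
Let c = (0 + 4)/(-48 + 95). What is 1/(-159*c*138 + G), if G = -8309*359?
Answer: -47/140285525 ≈ -3.3503e-7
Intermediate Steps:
G = -2982931
c = 4/47 ≈ 0.085106
1/(-159*c*138 + G) = 1/(-159*4/47*138 - 2982931) = 1/(-636/47*138 - 2982931) = 1/(-87768/47 - 2982931) = 1/(-140285525/47) = -47/140285525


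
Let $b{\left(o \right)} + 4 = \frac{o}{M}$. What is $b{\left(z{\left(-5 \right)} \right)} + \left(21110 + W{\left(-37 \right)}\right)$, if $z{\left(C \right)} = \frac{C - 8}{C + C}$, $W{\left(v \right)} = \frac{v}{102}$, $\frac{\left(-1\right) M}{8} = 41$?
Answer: $\frac{3530550337}{167280} \approx 21106.0$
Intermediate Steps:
$M = -328$ ($M = \left(-8\right) 41 = -328$)
$W{\left(v \right)} = \frac{v}{102}$ ($W{\left(v \right)} = v \frac{1}{102} = \frac{v}{102}$)
$z{\left(C \right)} = \frac{-8 + C}{2 C}$
$b{\left(o \right)} = -4 - \frac{o}{328}$ ($b{\left(o \right)} = -4 + \frac{o}{-328} = -4 + o \left(- \frac{1}{328}\right) = -4 - \frac{o}{328}$)
$b{\left(z{\left(-5 \right)} \right)} + \left(21110 + W{\left(-37 \right)}\right) = \left(-4 - \frac{\frac{1}{2} \frac{1}{-5} \left(-8 - 5\right)}{328}\right) + \left(21110 + \frac{1}{102} \left(-37\right)\right) = \left(-4 - \frac{\frac{1}{2} \left(- \frac{1}{5}\right) \left(-13\right)}{328}\right) + \left(21110 - \frac{37}{102}\right) = \left(-4 - \frac{13}{3280}\right) + \frac{2153183}{102} = - \frac{13133}{3280} + \frac{2153183}{102} = \frac{3530550337}{167280}$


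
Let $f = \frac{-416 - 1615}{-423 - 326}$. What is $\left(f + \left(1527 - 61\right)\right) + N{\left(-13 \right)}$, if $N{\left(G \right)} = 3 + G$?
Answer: $\frac{1092575}{749} \approx 1458.7$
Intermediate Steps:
$f = \frac{2031}{749}$ ($f = - \frac{2031}{-749} = \left(-2031\right) \left(- \frac{1}{749}\right) = \frac{2031}{749} \approx 2.7116$)
$\left(f + \left(1527 - 61\right)\right) + N{\left(-13 \right)} = \left(\frac{2031}{749} + \left(1527 - 61\right)\right) + \left(3 - 13\right) = \left(\frac{2031}{749} + 1466\right) - 10 = \frac{1100065}{749} - 10 = \frac{1092575}{749}$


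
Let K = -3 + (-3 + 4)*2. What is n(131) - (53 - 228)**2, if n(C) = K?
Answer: -30626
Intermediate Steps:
K = -1 (K = -3 + 1*2 = -3 + 2 = -1)
n(C) = -1
n(131) - (53 - 228)**2 = -1 - (53 - 228)**2 = -1 - 1*(-175)**2 = -1 - 1*30625 = -1 - 30625 = -30626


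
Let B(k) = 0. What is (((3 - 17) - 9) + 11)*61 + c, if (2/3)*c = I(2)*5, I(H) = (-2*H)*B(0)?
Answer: -732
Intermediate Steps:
I(H) = 0 (I(H) = -2*H*0 = 0)
c = 0 (c = 3*(0*5)/2 = (3/2)*0 = 0)
(((3 - 17) - 9) + 11)*61 + c = (((3 - 17) - 9) + 11)*61 + 0 = ((-14 - 9) + 11)*61 + 0 = (-23 + 11)*61 + 0 = -12*61 + 0 = -732 + 0 = -732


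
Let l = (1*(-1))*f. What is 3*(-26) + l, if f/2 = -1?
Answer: -76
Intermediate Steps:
f = -2 (f = 2*(-1) = -2)
l = 2 (l = (1*(-1))*(-2) = -1*(-2) = 2)
3*(-26) + l = 3*(-26) + 2 = -78 + 2 = -76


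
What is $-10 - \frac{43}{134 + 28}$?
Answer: $- \frac{1663}{162} \approx -10.265$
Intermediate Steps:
$-10 - \frac{43}{134 + 28} = -10 - \frac{43}{162} = - \frac{1663}{162}$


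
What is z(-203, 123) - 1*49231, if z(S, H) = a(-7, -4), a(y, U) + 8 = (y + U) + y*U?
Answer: -49222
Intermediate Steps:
a(y, U) = -8 + U + y + U*y (a(y, U) = -8 + ((y + U) + y*U) = -8 + ((U + y) + U*y) = -8 + (U + y + U*y) = -8 + U + y + U*y)
z(S, H) = 9 (z(S, H) = -8 - 4 - 7 - 4*(-7) = -8 - 4 - 7 + 28 = 9)
z(-203, 123) - 1*49231 = 9 - 1*49231 = 9 - 49231 = -49222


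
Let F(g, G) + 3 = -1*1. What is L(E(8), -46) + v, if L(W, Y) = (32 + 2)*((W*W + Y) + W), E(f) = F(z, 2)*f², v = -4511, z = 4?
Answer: 2213445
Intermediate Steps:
F(g, G) = -4 (F(g, G) = -3 - 1*1 = -3 - 1 = -4)
E(f) = -4*f²
L(W, Y) = 34*W + 34*Y + 34*W² (L(W, Y) = 34*((W² + Y) + W) = 34*((Y + W²) + W) = 34*(W + Y + W²) = 34*W + 34*Y + 34*W²)
L(E(8), -46) + v = (34*(-4*8²) + 34*(-46) + 34*(-4*8²)²) - 4511 = (34*(-4*64) - 1564 + 34*(-4*64)²) - 4511 = (34*(-256) - 1564 + 34*(-256)²) - 4511 = (-8704 - 1564 + 34*65536) - 4511 = (-8704 - 1564 + 2228224) - 4511 = 2217956 - 4511 = 2213445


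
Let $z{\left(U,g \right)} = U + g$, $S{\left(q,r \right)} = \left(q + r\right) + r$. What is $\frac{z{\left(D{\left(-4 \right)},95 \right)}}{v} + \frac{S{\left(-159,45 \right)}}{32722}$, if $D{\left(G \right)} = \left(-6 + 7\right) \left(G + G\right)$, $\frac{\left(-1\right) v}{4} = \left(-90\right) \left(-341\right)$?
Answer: $- \frac{1886209}{669492120} \approx -0.0028174$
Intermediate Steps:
$S{\left(q,r \right)} = q + 2 r$
$v = -122760$ ($v = - 4 \left(\left(-90\right) \left(-341\right)\right) = \left(-4\right) 30690 = -122760$)
$D{\left(G \right)} = 2 G$ ($D{\left(G \right)} = 1 \cdot 2 G = 2 G$)
$\frac{z{\left(D{\left(-4 \right)},95 \right)}}{v} + \frac{S{\left(-159,45 \right)}}{32722} = \frac{2 \left(-4\right) + 95}{-122760} + \frac{-159 + 2 \cdot 45}{32722} = \left(-8 + 95\right) \left(- \frac{1}{122760}\right) + \left(-159 + 90\right) \frac{1}{32722} = 87 \left(- \frac{1}{122760}\right) - \frac{69}{32722} = - \frac{29}{40920} - \frac{69}{32722} = - \frac{1886209}{669492120}$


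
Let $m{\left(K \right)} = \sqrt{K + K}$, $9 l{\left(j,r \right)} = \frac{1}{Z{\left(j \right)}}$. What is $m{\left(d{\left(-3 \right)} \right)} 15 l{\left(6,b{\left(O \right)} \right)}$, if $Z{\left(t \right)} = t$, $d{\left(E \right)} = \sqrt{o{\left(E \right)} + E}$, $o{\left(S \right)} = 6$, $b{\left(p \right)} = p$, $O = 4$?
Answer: $\frac{5 \sqrt{2} \sqrt[4]{3}}{18} \approx 0.517$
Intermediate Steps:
$d{\left(E \right)} = \sqrt{6 + E}$
$l{\left(j,r \right)} = \frac{1}{9 j}$
$m{\left(K \right)} = \sqrt{2} \sqrt{K}$ ($m{\left(K \right)} = \sqrt{2 K} = \sqrt{2} \sqrt{K}$)
$m{\left(d{\left(-3 \right)} \right)} 15 l{\left(6,b{\left(O \right)} \right)} = \sqrt{2} \sqrt{\sqrt{6 - 3}} \cdot 15 \frac{1}{9 \cdot 6} = \sqrt{2} \sqrt{\sqrt{3}} \cdot 15 \cdot \frac{1}{9} \cdot \frac{1}{6} = \sqrt{2} \sqrt[4]{3} \cdot 15 \cdot \frac{1}{54} = 15 \sqrt{2} \sqrt[4]{3} \cdot \frac{1}{54} = \frac{5 \sqrt{2} \sqrt[4]{3}}{18}$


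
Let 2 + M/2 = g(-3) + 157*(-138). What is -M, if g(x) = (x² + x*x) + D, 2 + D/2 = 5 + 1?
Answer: 43284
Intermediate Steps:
D = 8 (D = -4 + 2*(5 + 1) = -4 + 2*6 = -4 + 12 = 8)
g(x) = 8 + 2*x² (g(x) = (x² + x*x) + 8 = (x² + x²) + 8 = 2*x² + 8 = 8 + 2*x²)
M = -43284 (M = -4 + 2*((8 + 2*(-3)²) + 157*(-138)) = -4 + 2*((8 + 2*9) - 21666) = -4 + 2*((8 + 18) - 21666) = -4 + 2*(26 - 21666) = -4 + 2*(-21640) = -4 - 43280 = -43284)
-M = -1*(-43284) = 43284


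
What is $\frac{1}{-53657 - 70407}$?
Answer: $- \frac{1}{124064} \approx -8.0603 \cdot 10^{-6}$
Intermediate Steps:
$\frac{1}{-53657 - 70407} = \frac{1}{-124064} = - \frac{1}{124064}$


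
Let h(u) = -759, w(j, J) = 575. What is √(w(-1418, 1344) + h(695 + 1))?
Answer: 2*I*√46 ≈ 13.565*I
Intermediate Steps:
√(w(-1418, 1344) + h(695 + 1)) = √(575 - 759) = √(-184) = 2*I*√46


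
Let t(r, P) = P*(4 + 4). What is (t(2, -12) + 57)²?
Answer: 1521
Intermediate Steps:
t(r, P) = 8*P (t(r, P) = P*8 = 8*P)
(t(2, -12) + 57)² = (8*(-12) + 57)² = (-96 + 57)² = (-39)² = 1521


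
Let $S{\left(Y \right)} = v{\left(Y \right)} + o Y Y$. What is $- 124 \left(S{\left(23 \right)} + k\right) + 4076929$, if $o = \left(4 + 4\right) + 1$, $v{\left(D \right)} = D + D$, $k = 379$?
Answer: $3433865$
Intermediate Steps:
$v{\left(D \right)} = 2 D$
$o = 9$ ($o = 8 + 1 = 9$)
$S{\left(Y \right)} = 2 Y + 9 Y^{2}$ ($S{\left(Y \right)} = 2 Y + 9 Y Y = 2 Y + 9 Y^{2}$)
$- 124 \left(S{\left(23 \right)} + k\right) + 4076929 = - 124 \left(23 \left(2 + 9 \cdot 23\right) + 379\right) + 4076929 = - 124 \left(23 \left(2 + 207\right) + 379\right) + 4076929 = - 124 \left(23 \cdot 209 + 379\right) + 4076929 = - 124 \left(4807 + 379\right) + 4076929 = \left(-124\right) 5186 + 4076929 = -643064 + 4076929 = 3433865$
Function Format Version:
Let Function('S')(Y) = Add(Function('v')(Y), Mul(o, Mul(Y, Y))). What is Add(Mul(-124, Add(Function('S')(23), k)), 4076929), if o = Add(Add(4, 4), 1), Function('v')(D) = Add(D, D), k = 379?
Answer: 3433865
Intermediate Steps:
Function('v')(D) = Mul(2, D)
o = 9 (o = Add(8, 1) = 9)
Function('S')(Y) = Add(Mul(2, Y), Mul(9, Pow(Y, 2))) (Function('S')(Y) = Add(Mul(2, Y), Mul(9, Mul(Y, Y))) = Add(Mul(2, Y), Mul(9, Pow(Y, 2))))
Add(Mul(-124, Add(Function('S')(23), k)), 4076929) = Add(Mul(-124, Add(Mul(23, Add(2, Mul(9, 23))), 379)), 4076929) = Add(Mul(-124, Add(Mul(23, Add(2, 207)), 379)), 4076929) = Add(Mul(-124, Add(Mul(23, 209), 379)), 4076929) = Add(Mul(-124, Add(4807, 379)), 4076929) = Add(Mul(-124, 5186), 4076929) = Add(-643064, 4076929) = 3433865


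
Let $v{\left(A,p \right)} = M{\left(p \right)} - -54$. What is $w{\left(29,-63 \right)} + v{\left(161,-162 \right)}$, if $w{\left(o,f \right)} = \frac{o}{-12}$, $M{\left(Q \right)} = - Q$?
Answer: $\frac{2563}{12} \approx 213.58$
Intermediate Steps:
$w{\left(o,f \right)} = - \frac{o}{12}$ ($w{\left(o,f \right)} = o \left(- \frac{1}{12}\right) = - \frac{o}{12}$)
$v{\left(A,p \right)} = 54 - p$ ($v{\left(A,p \right)} = - p - -54 = - p + 54 = 54 - p$)
$w{\left(29,-63 \right)} + v{\left(161,-162 \right)} = \left(- \frac{1}{12}\right) 29 + \left(54 - -162\right) = - \frac{29}{12} + \left(54 + 162\right) = - \frac{29}{12} + 216 = \frac{2563}{12}$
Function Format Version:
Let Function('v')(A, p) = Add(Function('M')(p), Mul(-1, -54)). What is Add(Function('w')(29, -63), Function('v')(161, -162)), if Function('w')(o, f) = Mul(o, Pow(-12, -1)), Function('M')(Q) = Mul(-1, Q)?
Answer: Rational(2563, 12) ≈ 213.58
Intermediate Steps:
Function('w')(o, f) = Mul(Rational(-1, 12), o) (Function('w')(o, f) = Mul(o, Rational(-1, 12)) = Mul(Rational(-1, 12), o))
Function('v')(A, p) = Add(54, Mul(-1, p)) (Function('v')(A, p) = Add(Mul(-1, p), Mul(-1, -54)) = Add(Mul(-1, p), 54) = Add(54, Mul(-1, p)))
Add(Function('w')(29, -63), Function('v')(161, -162)) = Add(Mul(Rational(-1, 12), 29), Add(54, Mul(-1, -162))) = Add(Rational(-29, 12), Add(54, 162)) = Add(Rational(-29, 12), 216) = Rational(2563, 12)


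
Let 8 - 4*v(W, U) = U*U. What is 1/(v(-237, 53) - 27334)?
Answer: -4/112137 ≈ -3.5671e-5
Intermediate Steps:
v(W, U) = 2 - U**2/4 (v(W, U) = 2 - U*U/4 = 2 - U**2/4)
1/(v(-237, 53) - 27334) = 1/((2 - 1/4*53**2) - 27334) = 1/((2 - 1/4*2809) - 27334) = 1/((2 - 2809/4) - 27334) = 1/(-2801/4 - 27334) = 1/(-112137/4) = -4/112137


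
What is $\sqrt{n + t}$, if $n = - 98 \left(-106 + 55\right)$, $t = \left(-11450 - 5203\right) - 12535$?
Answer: $i \sqrt{24190} \approx 155.53 i$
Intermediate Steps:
$t = -29188$ ($t = -16653 - 12535 = -29188$)
$n = 4998$ ($n = \left(-98\right) \left(-51\right) = 4998$)
$\sqrt{n + t} = \sqrt{4998 - 29188} = \sqrt{-24190} = i \sqrt{24190}$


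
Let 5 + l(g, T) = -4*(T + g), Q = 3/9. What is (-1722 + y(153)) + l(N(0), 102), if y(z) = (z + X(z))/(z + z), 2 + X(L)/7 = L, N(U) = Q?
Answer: -326254/153 ≈ -2132.4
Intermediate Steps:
Q = ⅓ (Q = 3*(⅑) = ⅓ ≈ 0.33333)
N(U) = ⅓
X(L) = -14 + 7*L
l(g, T) = -5 - 4*T - 4*g (l(g, T) = -5 - 4*(T + g) = -5 + (-4*T - 4*g) = -5 - 4*T - 4*g)
y(z) = (-14 + 8*z)/(2*z) (y(z) = (z + (-14 + 7*z))/(z + z) = (-14 + 8*z)/((2*z)) = (-14 + 8*z)*(1/(2*z)) = (-14 + 8*z)/(2*z))
(-1722 + y(153)) + l(N(0), 102) = (-1722 + (4 - 7/153)) + (-5 - 4*102 - 4*⅓) = (-1722 + (4 - 7*1/153)) + (-5 - 408 - 4/3) = (-1722 + (4 - 7/153)) - 1243/3 = (-1722 + 605/153) - 1243/3 = -262861/153 - 1243/3 = -326254/153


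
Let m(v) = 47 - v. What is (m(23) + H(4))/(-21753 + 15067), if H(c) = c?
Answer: -14/3343 ≈ -0.0041879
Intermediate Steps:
(m(23) + H(4))/(-21753 + 15067) = ((47 - 1*23) + 4)/(-21753 + 15067) = ((47 - 23) + 4)/(-6686) = (24 + 4)*(-1/6686) = 28*(-1/6686) = -14/3343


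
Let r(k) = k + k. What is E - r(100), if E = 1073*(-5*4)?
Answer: -21660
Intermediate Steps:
r(k) = 2*k
E = -21460 (E = 1073*(-20) = -21460)
E - r(100) = -21460 - 2*100 = -21460 - 1*200 = -21460 - 200 = -21660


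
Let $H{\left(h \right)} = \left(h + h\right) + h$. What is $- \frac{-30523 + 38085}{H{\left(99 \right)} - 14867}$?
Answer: $\frac{3781}{7285} \approx 0.51901$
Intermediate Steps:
$H{\left(h \right)} = 3 h$ ($H{\left(h \right)} = 2 h + h = 3 h$)
$- \frac{-30523 + 38085}{H{\left(99 \right)} - 14867} = - \frac{-30523 + 38085}{3 \cdot 99 - 14867} = - \frac{7562}{297 - 14867} = - \frac{7562}{-14570} = - \frac{7562 \left(-1\right)}{14570} = \left(-1\right) \left(- \frac{3781}{7285}\right) = \frac{3781}{7285}$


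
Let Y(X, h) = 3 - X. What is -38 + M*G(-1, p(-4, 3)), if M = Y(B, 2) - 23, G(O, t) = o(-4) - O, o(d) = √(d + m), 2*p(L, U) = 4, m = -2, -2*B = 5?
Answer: -111/2 - 35*I*√6/2 ≈ -55.5 - 42.866*I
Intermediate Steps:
B = -5/2 (B = -½*5 = -5/2 ≈ -2.5000)
p(L, U) = 2 (p(L, U) = (½)*4 = 2)
o(d) = √(-2 + d) (o(d) = √(d - 2) = √(-2 + d))
G(O, t) = -O + I*√6 (G(O, t) = √(-2 - 4) - O = √(-6) - O = I*√6 - O = -O + I*√6)
M = -35/2 (M = (3 - 1*(-5/2)) - 23 = (3 + 5/2) - 23 = 11/2 - 23 = -35/2 ≈ -17.500)
-38 + M*G(-1, p(-4, 3)) = -38 - 35*(-1*(-1) + I*√6)/2 = -38 - 35*(1 + I*√6)/2 = -38 + (-35/2 - 35*I*√6/2) = -111/2 - 35*I*√6/2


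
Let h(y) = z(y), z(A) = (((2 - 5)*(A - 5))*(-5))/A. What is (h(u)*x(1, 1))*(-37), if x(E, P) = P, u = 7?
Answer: -1110/7 ≈ -158.57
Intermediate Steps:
z(A) = (-75 + 15*A)/A (z(A) = (-3*(-5 + A)*(-5))/A = ((15 - 3*A)*(-5))/A = (-75 + 15*A)/A)
h(y) = 15 - 75/y
(h(u)*x(1, 1))*(-37) = ((15 - 75/7)*1)*(-37) = ((30/7)*1)*(-37) = (30/7)*(-37) = -1110/7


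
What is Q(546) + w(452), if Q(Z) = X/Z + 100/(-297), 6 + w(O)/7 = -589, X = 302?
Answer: -112561606/27027 ≈ -4164.8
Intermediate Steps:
w(O) = -4165 (w(O) = -42 + 7*(-589) = -42 - 4123 = -4165)
Q(Z) = -100/297 + 302/Z (Q(Z) = 302/Z + 100/(-297) = 302/Z + 100*(-1/297) = 302/Z - 100/297 = -100/297 + 302/Z)
Q(546) + w(452) = (-100/297 + 302/546) - 4165 = (-100/297 + 302*(1/546)) - 4165 = (-100/297 + 151/273) - 4165 = 5849/27027 - 4165 = -112561606/27027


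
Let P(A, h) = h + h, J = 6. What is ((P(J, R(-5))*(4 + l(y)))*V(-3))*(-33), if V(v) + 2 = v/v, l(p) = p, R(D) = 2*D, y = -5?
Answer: 660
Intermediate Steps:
V(v) = -1 (V(v) = -2 + v/v = -2 + 1 = -1)
P(A, h) = 2*h
((P(J, R(-5))*(4 + l(y)))*V(-3))*(-33) = (((2*(2*(-5)))*(4 - 5))*(-1))*(-33) = (((2*(-10))*(-1))*(-1))*(-33) = (-20*(-1)*(-1))*(-33) = (20*(-1))*(-33) = -20*(-33) = 660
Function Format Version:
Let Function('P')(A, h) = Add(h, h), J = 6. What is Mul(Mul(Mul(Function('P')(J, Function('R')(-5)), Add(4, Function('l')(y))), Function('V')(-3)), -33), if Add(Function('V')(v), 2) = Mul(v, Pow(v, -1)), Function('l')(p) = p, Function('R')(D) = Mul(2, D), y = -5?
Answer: 660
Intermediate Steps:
Function('V')(v) = -1 (Function('V')(v) = Add(-2, Mul(v, Pow(v, -1))) = Add(-2, 1) = -1)
Function('P')(A, h) = Mul(2, h)
Mul(Mul(Mul(Function('P')(J, Function('R')(-5)), Add(4, Function('l')(y))), Function('V')(-3)), -33) = Mul(Mul(Mul(Mul(2, Mul(2, -5)), Add(4, -5)), -1), -33) = Mul(Mul(Mul(Mul(2, -10), -1), -1), -33) = Mul(Mul(Mul(-20, -1), -1), -33) = Mul(Mul(20, -1), -33) = Mul(-20, -33) = 660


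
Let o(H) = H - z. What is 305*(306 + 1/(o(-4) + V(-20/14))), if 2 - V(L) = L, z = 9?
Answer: 6250975/67 ≈ 93298.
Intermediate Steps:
V(L) = 2 - L
o(H) = -9 + H (o(H) = H - 1*9 = H - 9 = -9 + H)
305*(306 + 1/(o(-4) + V(-20/14))) = 305*(306 + 1/((-9 - 4) + (2 - (-20)/14))) = 305*(306 + 1/(-13 + (2 - (-20)/14))) = 305*(306 + 1/(-13 + (2 - 1*(-10/7)))) = 305*(306 + 1/(-13 + (2 + 10/7))) = 305*(306 + 1/(-13 + 24/7)) = 305*(306 + 1/(-67/7)) = 305*(306 - 7/67) = 305*(20495/67) = 6250975/67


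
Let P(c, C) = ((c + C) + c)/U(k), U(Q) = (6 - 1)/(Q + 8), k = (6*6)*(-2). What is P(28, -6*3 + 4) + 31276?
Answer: 153692/5 ≈ 30738.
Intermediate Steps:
k = -72 (k = 36*(-2) = -72)
U(Q) = 5/(8 + Q)
P(c, C) = -128*c/5 - 64*C/5 (P(c, C) = ((c + C) + c)/((5/(8 - 72))) = ((C + c) + c)/((5/(-64))) = (C + 2*c)/((5*(-1/64))) = (C + 2*c)/(-5/64) = (C + 2*c)*(-64/5) = -128*c/5 - 64*C/5)
P(28, -6*3 + 4) + 31276 = (-128/5*28 - 64*(-6*3 + 4)/5) + 31276 = (-3584/5 - 64*(-18 + 4)/5) + 31276 = (-3584/5 - 64/5*(-14)) + 31276 = (-3584/5 + 896/5) + 31276 = -2688/5 + 31276 = 153692/5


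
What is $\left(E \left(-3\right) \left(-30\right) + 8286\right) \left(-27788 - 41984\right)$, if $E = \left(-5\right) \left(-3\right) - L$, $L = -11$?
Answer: $-741397272$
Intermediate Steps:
$E = 26$ ($E = \left(-5\right) \left(-3\right) - -11 = 15 + 11 = 26$)
$\left(E \left(-3\right) \left(-30\right) + 8286\right) \left(-27788 - 41984\right) = \left(26 \left(-3\right) \left(-30\right) + 8286\right) \left(-27788 - 41984\right) = \left(\left(-78\right) \left(-30\right) + 8286\right) \left(-69772\right) = \left(2340 + 8286\right) \left(-69772\right) = 10626 \left(-69772\right) = -741397272$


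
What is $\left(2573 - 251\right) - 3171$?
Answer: $-849$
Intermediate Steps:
$\left(2573 - 251\right) - 3171 = 2322 - 3171 = -849$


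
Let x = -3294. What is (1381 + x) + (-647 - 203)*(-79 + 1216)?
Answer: -968363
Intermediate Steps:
(1381 + x) + (-647 - 203)*(-79 + 1216) = (1381 - 3294) + (-647 - 203)*(-79 + 1216) = -1913 - 850*1137 = -1913 - 966450 = -968363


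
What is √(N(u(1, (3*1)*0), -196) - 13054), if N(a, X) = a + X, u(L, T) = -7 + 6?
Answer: I*√13251 ≈ 115.11*I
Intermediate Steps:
u(L, T) = -1
N(a, X) = X + a
√(N(u(1, (3*1)*0), -196) - 13054) = √((-196 - 1) - 13054) = √(-197 - 13054) = √(-13251) = I*√13251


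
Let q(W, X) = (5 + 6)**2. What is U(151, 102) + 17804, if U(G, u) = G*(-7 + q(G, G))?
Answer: 35018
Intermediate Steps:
q(W, X) = 121 (q(W, X) = 11**2 = 121)
U(G, u) = 114*G (U(G, u) = G*(-7 + 121) = G*114 = 114*G)
U(151, 102) + 17804 = 114*151 + 17804 = 17214 + 17804 = 35018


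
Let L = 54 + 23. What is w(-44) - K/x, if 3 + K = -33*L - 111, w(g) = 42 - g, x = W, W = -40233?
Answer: 1152461/13411 ≈ 85.934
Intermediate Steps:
x = -40233
L = 77
K = -2655 (K = -3 + (-33*77 - 111) = -3 + (-2541 - 111) = -3 - 2652 = -2655)
w(-44) - K/x = (42 - 1*(-44)) - (-2655)/(-40233) = (42 + 44) - (-2655)*(-1)/40233 = 86 - 1*885/13411 = 86 - 885/13411 = 1152461/13411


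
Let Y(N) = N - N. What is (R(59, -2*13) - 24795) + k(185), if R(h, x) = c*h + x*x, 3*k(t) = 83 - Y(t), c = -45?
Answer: -80239/3 ≈ -26746.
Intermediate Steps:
Y(N) = 0
k(t) = 83/3 (k(t) = (83 - 1*0)/3 = (83 + 0)/3 = (1/3)*83 = 83/3)
R(h, x) = x**2 - 45*h (R(h, x) = -45*h + x*x = -45*h + x**2 = x**2 - 45*h)
(R(59, -2*13) - 24795) + k(185) = (((-2*13)**2 - 45*59) - 24795) + 83/3 = (((-26)**2 - 2655) - 24795) + 83/3 = ((676 - 2655) - 24795) + 83/3 = (-1979 - 24795) + 83/3 = -26774 + 83/3 = -80239/3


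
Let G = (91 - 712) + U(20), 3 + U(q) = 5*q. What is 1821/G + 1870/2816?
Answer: -47137/16768 ≈ -2.8111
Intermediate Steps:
U(q) = -3 + 5*q
G = -524 (G = (91 - 712) + (-3 + 5*20) = -621 + (-3 + 100) = -621 + 97 = -524)
1821/G + 1870/2816 = 1821/(-524) + 1870/2816 = 1821*(-1/524) + 1870*(1/2816) = -1821/524 + 85/128 = -47137/16768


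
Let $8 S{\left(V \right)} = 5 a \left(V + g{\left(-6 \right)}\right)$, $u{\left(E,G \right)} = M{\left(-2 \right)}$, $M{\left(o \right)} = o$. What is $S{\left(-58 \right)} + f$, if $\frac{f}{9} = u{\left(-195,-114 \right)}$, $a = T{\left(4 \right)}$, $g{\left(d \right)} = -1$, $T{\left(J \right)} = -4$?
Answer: $\frac{259}{2} \approx 129.5$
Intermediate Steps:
$a = -4$
$u{\left(E,G \right)} = -2$
$S{\left(V \right)} = \frac{5}{2} - \frac{5 V}{2}$ ($S{\left(V \right)} = \frac{5 \left(-4\right) \left(V - 1\right)}{8} = \frac{\left(-20\right) \left(-1 + V\right)}{8} = \frac{20 - 20 V}{8} = \frac{5}{2} - \frac{5 V}{2}$)
$f = -18$ ($f = 9 \left(-2\right) = -18$)
$S{\left(-58 \right)} + f = \left(\frac{5}{2} - -145\right) - 18 = \left(\frac{5}{2} + 145\right) - 18 = \frac{295}{2} - 18 = \frac{259}{2}$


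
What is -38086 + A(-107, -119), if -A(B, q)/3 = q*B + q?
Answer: -75928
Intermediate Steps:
A(B, q) = -3*q - 3*B*q (A(B, q) = -3*(q*B + q) = -3*(B*q + q) = -3*(q + B*q) = -3*q - 3*B*q)
-38086 + A(-107, -119) = -38086 - 3*(-119)*(1 - 107) = -38086 - 3*(-119)*(-106) = -38086 - 37842 = -75928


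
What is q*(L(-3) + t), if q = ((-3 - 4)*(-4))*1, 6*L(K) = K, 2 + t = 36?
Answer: 938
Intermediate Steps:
t = 34 (t = -2 + 36 = 34)
L(K) = K/6
q = 28 (q = -7*(-4)*1 = 28*1 = 28)
q*(L(-3) + t) = 28*((⅙)*(-3) + 34) = 28*(-½ + 34) = 28*(67/2) = 938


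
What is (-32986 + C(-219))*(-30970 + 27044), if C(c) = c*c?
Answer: -58791850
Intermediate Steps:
C(c) = c²
(-32986 + C(-219))*(-30970 + 27044) = (-32986 + (-219)²)*(-30970 + 27044) = (-32986 + 47961)*(-3926) = 14975*(-3926) = -58791850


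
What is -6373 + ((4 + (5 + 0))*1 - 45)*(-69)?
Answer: -3889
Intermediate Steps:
-6373 + ((4 + (5 + 0))*1 - 45)*(-69) = -6373 + ((4 + 5)*1 - 45)*(-69) = -6373 + (9*1 - 45)*(-69) = -6373 + (9 - 45)*(-69) = -6373 - 36*(-69) = -6373 + 2484 = -3889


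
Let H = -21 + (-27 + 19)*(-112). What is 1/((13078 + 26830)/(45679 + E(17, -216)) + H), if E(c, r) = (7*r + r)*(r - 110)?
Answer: 609007/532921033 ≈ 0.0011428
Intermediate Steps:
H = 875 (H = -21 - 8*(-112) = -21 + 896 = 875)
E(c, r) = 8*r*(-110 + r) (E(c, r) = (8*r)*(-110 + r) = 8*r*(-110 + r))
1/((13078 + 26830)/(45679 + E(17, -216)) + H) = 1/((13078 + 26830)/(45679 + 8*(-216)*(-110 - 216)) + 875) = 1/(39908/(45679 + 8*(-216)*(-326)) + 875) = 1/(39908/(45679 + 563328) + 875) = 1/(39908/609007 + 875) = 1/(532921033/609007) = 609007/532921033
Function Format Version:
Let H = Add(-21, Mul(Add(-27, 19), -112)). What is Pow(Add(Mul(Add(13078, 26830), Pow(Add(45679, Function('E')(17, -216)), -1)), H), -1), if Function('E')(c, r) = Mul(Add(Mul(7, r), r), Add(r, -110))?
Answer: Rational(609007, 532921033) ≈ 0.0011428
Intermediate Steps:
H = 875 (H = Add(-21, Mul(-8, -112)) = Add(-21, 896) = 875)
Function('E')(c, r) = Mul(8, r, Add(-110, r)) (Function('E')(c, r) = Mul(Mul(8, r), Add(-110, r)) = Mul(8, r, Add(-110, r)))
Pow(Add(Mul(Add(13078, 26830), Pow(Add(45679, Function('E')(17, -216)), -1)), H), -1) = Pow(Add(Mul(Add(13078, 26830), Pow(Add(45679, Mul(8, -216, Add(-110, -216))), -1)), 875), -1) = Pow(Add(Mul(39908, Pow(Add(45679, Mul(8, -216, -326)), -1)), 875), -1) = Pow(Add(Mul(39908, Pow(Add(45679, 563328), -1)), 875), -1) = Pow(Add(Mul(39908, Pow(609007, -1)), 875), -1) = Pow(Add(Mul(39908, Rational(1, 609007)), 875), -1) = Pow(Add(Rational(39908, 609007), 875), -1) = Pow(Rational(532921033, 609007), -1) = Rational(609007, 532921033)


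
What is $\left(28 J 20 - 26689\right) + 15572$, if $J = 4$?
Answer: $-8877$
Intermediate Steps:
$\left(28 J 20 - 26689\right) + 15572 = \left(28 \cdot 4 \cdot 20 - 26689\right) + 15572 = \left(112 \cdot 20 - 26689\right) + 15572 = \left(2240 - 26689\right) + 15572 = -24449 + 15572 = -8877$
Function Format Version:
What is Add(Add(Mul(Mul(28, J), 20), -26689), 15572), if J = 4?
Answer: -8877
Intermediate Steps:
Add(Add(Mul(Mul(28, J), 20), -26689), 15572) = Add(Add(Mul(Mul(28, 4), 20), -26689), 15572) = Add(Add(Mul(112, 20), -26689), 15572) = Add(Add(2240, -26689), 15572) = Add(-24449, 15572) = -8877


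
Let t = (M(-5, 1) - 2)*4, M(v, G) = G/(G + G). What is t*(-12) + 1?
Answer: 73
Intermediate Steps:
M(v, G) = 1/2 (M(v, G) = G/((2*G)) = (1/(2*G))*G = 1/2)
t = -6 (t = (1/2 - 2)*4 = -3/2*4 = -6)
t*(-12) + 1 = -6*(-12) + 1 = 72 + 1 = 73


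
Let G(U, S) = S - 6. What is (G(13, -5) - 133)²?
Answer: 20736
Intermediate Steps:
G(U, S) = -6 + S
(G(13, -5) - 133)² = ((-6 - 5) - 133)² = (-11 - 133)² = (-144)² = 20736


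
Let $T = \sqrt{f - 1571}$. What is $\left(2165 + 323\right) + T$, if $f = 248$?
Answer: $2488 + 21 i \sqrt{3} \approx 2488.0 + 36.373 i$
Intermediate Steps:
$T = 21 i \sqrt{3}$ ($T = \sqrt{248 - 1571} = \sqrt{-1323} = 21 i \sqrt{3} \approx 36.373 i$)
$\left(2165 + 323\right) + T = \left(2165 + 323\right) + 21 i \sqrt{3} = 2488 + 21 i \sqrt{3}$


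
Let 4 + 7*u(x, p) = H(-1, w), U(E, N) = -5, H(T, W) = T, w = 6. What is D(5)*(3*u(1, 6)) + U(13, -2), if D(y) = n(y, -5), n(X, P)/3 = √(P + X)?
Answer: -5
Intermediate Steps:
u(x, p) = -5/7 (u(x, p) = -4/7 + (⅐)*(-1) = -4/7 - ⅐ = -5/7)
n(X, P) = 3*√(P + X)
D(y) = 3*√(-5 + y)
D(5)*(3*u(1, 6)) + U(13, -2) = (3*√(-5 + 5))*(3*(-5/7)) - 5 = (3*√0)*(-15/7) - 5 = (3*0)*(-15/7) - 5 = 0*(-15/7) - 5 = 0 - 5 = -5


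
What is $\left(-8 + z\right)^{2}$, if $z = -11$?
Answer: $361$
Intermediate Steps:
$\left(-8 + z\right)^{2} = \left(-8 - 11\right)^{2} = \left(-19\right)^{2} = 361$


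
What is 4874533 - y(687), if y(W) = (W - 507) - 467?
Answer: 4874820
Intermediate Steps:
y(W) = -974 + W (y(W) = (-507 + W) - 467 = -974 + W)
4874533 - y(687) = 4874533 - (-974 + 687) = 4874533 - 1*(-287) = 4874533 + 287 = 4874820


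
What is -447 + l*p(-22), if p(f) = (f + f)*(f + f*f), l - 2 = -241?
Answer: 4857945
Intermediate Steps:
l = -239 (l = 2 - 241 = -239)
p(f) = 2*f*(f + f²) (p(f) = (2*f)*(f + f²) = 2*f*(f + f²))
-447 + l*p(-22) = -447 - 478*(-22)²*(1 - 22) = -447 - 478*484*(-21) = -447 - 239*(-20328) = -447 + 4858392 = 4857945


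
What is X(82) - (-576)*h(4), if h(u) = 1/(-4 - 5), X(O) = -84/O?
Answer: -2666/41 ≈ -65.024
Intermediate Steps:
h(u) = -1/9 (h(u) = 1/(-9) = -1/9)
X(82) - (-576)*h(4) = -84/82 - (-576)*(-1)/9 = -84*1/82 - 1*64 = -42/41 - 64 = -2666/41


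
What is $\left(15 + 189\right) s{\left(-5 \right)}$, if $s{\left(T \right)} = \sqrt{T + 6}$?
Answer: $204$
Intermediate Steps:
$s{\left(T \right)} = \sqrt{6 + T}$
$\left(15 + 189\right) s{\left(-5 \right)} = \left(15 + 189\right) \sqrt{6 - 5} = 204 \sqrt{1} = 204 \cdot 1 = 204$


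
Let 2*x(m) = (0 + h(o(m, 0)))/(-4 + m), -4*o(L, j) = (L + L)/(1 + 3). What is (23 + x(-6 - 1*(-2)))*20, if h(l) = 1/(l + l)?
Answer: 1835/4 ≈ 458.75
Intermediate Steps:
o(L, j) = -L/8 (o(L, j) = -(L + L)/(4*(1 + 3)) = -2*L/(4*4) = -L/8)
h(l) = 1/(2*l)
x(m) = -2/(m*(-4 + m)) (x(m) = ((0 + 1/(2*((-m/8))))/(-4 + m))/2 = ((0 + (-8/m)/2)/(-4 + m))/2 = ((0 - 4/m)/(-4 + m))/2 = ((-4/m)/(-4 + m))/2 = (-4/(m*(-4 + m)))/2 = -2/(m*(-4 + m)))
(23 + x(-6 - 1*(-2)))*20 = (23 - 2/((-6 - 1*(-2))*(-4 + (-6 - 1*(-2)))))*20 = (23 - 2/((-6 + 2)*(-4 + (-6 + 2))))*20 = (23 - 2/(-4*(-4 - 4)))*20 = (23 - 2*(-¼)/(-8))*20 = (23 - 2*(-¼)*(-⅛))*20 = (23 - 1/16)*20 = (367/16)*20 = 1835/4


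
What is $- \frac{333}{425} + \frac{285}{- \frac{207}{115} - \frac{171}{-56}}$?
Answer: $\frac{11266039}{49725} \approx 226.57$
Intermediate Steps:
$- \frac{333}{425} + \frac{285}{- \frac{207}{115} - \frac{171}{-56}} = \left(-333\right) \frac{1}{425} + \frac{285}{\left(-207\right) \frac{1}{115} - - \frac{171}{56}} = - \frac{333}{425} + \frac{285}{- \frac{9}{5} + \frac{171}{56}} = - \frac{333}{425} + \frac{285}{\frac{351}{280}} = - \frac{333}{425} + 285 \cdot \frac{280}{351} = - \frac{333}{425} + \frac{26600}{117} = \frac{11266039}{49725}$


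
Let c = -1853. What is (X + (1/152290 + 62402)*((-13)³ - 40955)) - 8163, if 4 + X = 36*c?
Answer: -205046757092531/76145 ≈ -2.6928e+9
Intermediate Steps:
X = -66712 (X = -4 + 36*(-1853) = -4 - 66708 = -66712)
(X + (1/152290 + 62402)*((-13)³ - 40955)) - 8163 = (-66712 + (1/152290 + 62402)*((-13)³ - 40955)) - 8163 = (-66712 + (1/152290 + 62402)*(-2197 - 40955)) - 8163 = (-66712 + (9503200581/152290)*(-43152)) - 8163 = (-66712 - 205041055735656/76145) - 8163 = -205046135520896/76145 - 8163 = -205046757092531/76145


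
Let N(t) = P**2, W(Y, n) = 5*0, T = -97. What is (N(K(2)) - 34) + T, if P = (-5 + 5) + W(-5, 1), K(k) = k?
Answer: -131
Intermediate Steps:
W(Y, n) = 0
P = 0 (P = (-5 + 5) + 0 = 0 + 0 = 0)
N(t) = 0 (N(t) = 0**2 = 0)
(N(K(2)) - 34) + T = (0 - 34) - 97 = -34 - 97 = -131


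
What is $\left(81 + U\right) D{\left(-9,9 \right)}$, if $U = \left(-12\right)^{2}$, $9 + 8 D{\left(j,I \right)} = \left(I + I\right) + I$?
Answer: $\frac{2025}{4} \approx 506.25$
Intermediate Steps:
$D{\left(j,I \right)} = - \frac{9}{8} + \frac{3 I}{8}$ ($D{\left(j,I \right)} = - \frac{9}{8} + \frac{\left(I + I\right) + I}{8} = - \frac{9}{8} + \frac{2 I + I}{8} = - \frac{9}{8} + \frac{3 I}{8}$)
$U = 144$
$\left(81 + U\right) D{\left(-9,9 \right)} = \left(81 + 144\right) \left(- \frac{9}{8} + \frac{3}{8} \cdot 9\right) = 225 \left(- \frac{9}{8} + \frac{27}{8}\right) = 225 \cdot \frac{9}{4} = \frac{2025}{4}$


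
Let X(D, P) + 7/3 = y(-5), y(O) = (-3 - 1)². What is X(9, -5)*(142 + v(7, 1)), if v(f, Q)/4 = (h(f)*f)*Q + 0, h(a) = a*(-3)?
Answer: -18286/3 ≈ -6095.3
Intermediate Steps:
h(a) = -3*a
y(O) = 16 (y(O) = (-4)² = 16)
X(D, P) = 41/3 (X(D, P) = -7/3 + 16 = 41/3)
v(f, Q) = -12*Q*f² (v(f, Q) = 4*(((-3*f)*f)*Q + 0) = 4*((-3*f²)*Q + 0) = 4*(-3*Q*f² + 0) = 4*(-3*Q*f²) = -12*Q*f²)
X(9, -5)*(142 + v(7, 1)) = 41*(142 - 12*1*7²)/3 = 41*(142 - 12*1*49)/3 = 41*(142 - 588)/3 = (41/3)*(-446) = -18286/3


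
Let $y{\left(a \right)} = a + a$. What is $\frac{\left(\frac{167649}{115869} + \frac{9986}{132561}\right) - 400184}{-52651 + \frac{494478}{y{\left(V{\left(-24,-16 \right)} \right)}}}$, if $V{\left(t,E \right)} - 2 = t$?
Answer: $\frac{315214718438294}{50324032780281} \approx 6.2637$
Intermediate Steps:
$V{\left(t,E \right)} = 2 + t$
$y{\left(a \right)} = 2 a$
$\frac{\left(\frac{167649}{115869} + \frac{9986}{132561}\right) - 400184}{-52651 + \frac{494478}{y{\left(V{\left(-24,-16 \right)} \right)}}} = \frac{\left(\frac{167649}{115869} + \frac{9986}{132561}\right) - 400184}{-52651 + \frac{494478}{2 \left(2 - 24\right)}} = \frac{\left(167649 \cdot \frac{1}{115869} + 9986 \cdot \frac{1}{132561}\right) - 400184}{-52651 + \frac{494478}{2 \left(-22\right)}} = \frac{\left(\frac{55883}{38623} + \frac{9986}{132561}\right) - 400184}{-52651 + \frac{494478}{-44}} = \frac{\frac{599507357}{393838731} - 400184}{-52651 + 494478 \left(- \frac{1}{44}\right)} = - \frac{157607359219147}{393838731 \left(-52651 - \frac{247239}{22}\right)} = - \frac{157607359219147}{393838731 \left(- \frac{1405561}{22}\right)} = \left(- \frac{157607359219147}{393838731}\right) \left(- \frac{22}{1405561}\right) = \frac{315214718438294}{50324032780281}$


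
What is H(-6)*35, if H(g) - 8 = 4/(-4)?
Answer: 245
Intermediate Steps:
H(g) = 7 (H(g) = 8 + 4/(-4) = 8 + 4*(-¼) = 8 - 1 = 7)
H(-6)*35 = 7*35 = 245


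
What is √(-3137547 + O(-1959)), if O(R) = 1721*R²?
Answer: √6601511454 ≈ 81250.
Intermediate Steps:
√(-3137547 + O(-1959)) = √(-3137547 + 1721*(-1959)²) = √(-3137547 + 1721*3837681) = √(-3137547 + 6604649001) = √6601511454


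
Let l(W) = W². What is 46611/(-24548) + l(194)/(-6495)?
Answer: -1226626973/159439260 ≈ -7.6934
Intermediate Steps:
46611/(-24548) + l(194)/(-6495) = 46611/(-24548) + 194²/(-6495) = 46611*(-1/24548) + 37636*(-1/6495) = -46611/24548 - 37636/6495 = -1226626973/159439260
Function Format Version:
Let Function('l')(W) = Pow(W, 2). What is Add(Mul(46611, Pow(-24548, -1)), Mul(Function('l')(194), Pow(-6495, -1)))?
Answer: Rational(-1226626973, 159439260) ≈ -7.6934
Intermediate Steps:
Add(Mul(46611, Pow(-24548, -1)), Mul(Function('l')(194), Pow(-6495, -1))) = Add(Mul(46611, Pow(-24548, -1)), Mul(Pow(194, 2), Pow(-6495, -1))) = Add(Mul(46611, Rational(-1, 24548)), Mul(37636, Rational(-1, 6495))) = Add(Rational(-46611, 24548), Rational(-37636, 6495)) = Rational(-1226626973, 159439260)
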